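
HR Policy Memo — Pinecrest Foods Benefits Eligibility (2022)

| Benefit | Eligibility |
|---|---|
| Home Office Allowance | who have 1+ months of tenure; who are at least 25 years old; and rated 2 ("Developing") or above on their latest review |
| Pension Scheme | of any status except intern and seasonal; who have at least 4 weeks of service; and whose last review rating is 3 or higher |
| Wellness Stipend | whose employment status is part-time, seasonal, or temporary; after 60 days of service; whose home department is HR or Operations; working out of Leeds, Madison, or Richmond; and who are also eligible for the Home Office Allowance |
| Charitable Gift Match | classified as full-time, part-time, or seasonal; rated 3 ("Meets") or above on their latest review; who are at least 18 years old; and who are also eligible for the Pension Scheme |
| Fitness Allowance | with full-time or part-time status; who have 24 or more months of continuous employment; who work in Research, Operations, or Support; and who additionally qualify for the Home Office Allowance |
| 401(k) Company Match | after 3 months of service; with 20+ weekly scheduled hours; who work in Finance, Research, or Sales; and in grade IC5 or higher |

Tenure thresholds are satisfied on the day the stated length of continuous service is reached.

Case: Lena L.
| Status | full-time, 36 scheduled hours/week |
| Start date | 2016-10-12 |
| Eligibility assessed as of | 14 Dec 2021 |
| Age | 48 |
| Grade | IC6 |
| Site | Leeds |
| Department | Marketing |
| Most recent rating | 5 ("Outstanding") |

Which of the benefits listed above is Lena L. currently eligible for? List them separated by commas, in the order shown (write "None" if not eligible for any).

Service from 2016-10-12 to 14 Dec 2021: 1889 days.
Home Office Allowance — service 1889 days ≥ 1 month (≈30 days) ✓; age 48 ≥ 25 ✓; rating 5 ≥ 2 ✓ → eligible.
Pension Scheme — status full-time ✓ (not excluded); service 1889 days ≥ 4 weeks (≈28 days) ✓; rating 5 ≥ 3 ✓ → eligible.
Wellness Stipend — status full-time ✗ (requires part-time, seasonal, or temporary) → not eligible.
Charitable Gift Match — status full-time ✓; rating 5 ≥ 3 ✓; age 48 ≥ 18 ✓; eligible for Pension Scheme ✓ → eligible.
Fitness Allowance — status full-time ✓; service 1889 days ≥ 24 months (≈720 days) ✓; dept Marketing ✗ → not eligible.
401(k) Company Match — service 1889 days ≥ 3 months (≈90 days) ✓; 36 hrs/wk ≥ 20 ✓; dept Marketing ✗ → not eligible.

Home Office Allowance, Pension Scheme, Charitable Gift Match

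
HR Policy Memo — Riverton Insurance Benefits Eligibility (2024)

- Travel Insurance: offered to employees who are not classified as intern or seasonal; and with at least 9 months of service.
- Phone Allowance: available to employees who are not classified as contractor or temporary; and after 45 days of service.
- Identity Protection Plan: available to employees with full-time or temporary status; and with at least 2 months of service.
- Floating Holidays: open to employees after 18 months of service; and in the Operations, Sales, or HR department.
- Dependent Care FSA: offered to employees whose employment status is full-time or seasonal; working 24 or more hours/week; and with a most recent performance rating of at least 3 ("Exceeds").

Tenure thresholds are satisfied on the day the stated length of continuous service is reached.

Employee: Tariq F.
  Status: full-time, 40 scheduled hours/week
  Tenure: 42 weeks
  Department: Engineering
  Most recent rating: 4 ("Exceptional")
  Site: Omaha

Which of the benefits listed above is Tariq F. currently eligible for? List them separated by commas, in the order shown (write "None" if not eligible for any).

Travel Insurance, Phone Allowance, Identity Protection Plan, Dependent Care FSA

Travel Insurance — status full-time ✓ (not excluded); service 42 weeks ≥ 9 months (≈270 days) ✓ → eligible.
Phone Allowance — status full-time ✓ (not excluded); service 42 weeks ≥ 45 days ✓ → eligible.
Identity Protection Plan — status full-time ✓; service 42 weeks ≥ 2 months (≈60 days) ✓ → eligible.
Floating Holidays — service 42 weeks < 18 months (≈540 days) ✗ → not eligible.
Dependent Care FSA — status full-time ✓; 40 hrs/wk ≥ 24 ✓; rating 4 ≥ 3 ✓ → eligible.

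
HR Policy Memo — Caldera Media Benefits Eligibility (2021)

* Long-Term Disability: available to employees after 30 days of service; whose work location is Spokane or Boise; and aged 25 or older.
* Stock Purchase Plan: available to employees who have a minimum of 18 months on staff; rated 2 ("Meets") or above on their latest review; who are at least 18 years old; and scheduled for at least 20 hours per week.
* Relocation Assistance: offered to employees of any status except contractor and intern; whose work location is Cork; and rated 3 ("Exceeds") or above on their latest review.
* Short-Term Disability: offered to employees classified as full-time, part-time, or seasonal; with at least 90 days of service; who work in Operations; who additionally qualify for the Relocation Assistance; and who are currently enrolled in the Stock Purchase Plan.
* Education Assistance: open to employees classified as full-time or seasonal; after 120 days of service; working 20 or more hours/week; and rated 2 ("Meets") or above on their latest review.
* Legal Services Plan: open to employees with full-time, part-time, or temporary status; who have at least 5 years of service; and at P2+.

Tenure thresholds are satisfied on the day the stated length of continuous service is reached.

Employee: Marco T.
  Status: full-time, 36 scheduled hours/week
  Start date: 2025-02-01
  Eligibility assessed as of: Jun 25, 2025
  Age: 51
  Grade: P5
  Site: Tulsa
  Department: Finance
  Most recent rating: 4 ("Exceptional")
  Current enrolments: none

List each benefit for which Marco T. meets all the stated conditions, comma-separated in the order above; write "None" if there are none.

Service from 2025-02-01 to Jun 25, 2025: 144 days.
Long-Term Disability — service 144 days ≥ 30 days ✓; site Tulsa ✗ (not Spokane or Boise) → not eligible.
Stock Purchase Plan — service 144 days < 18 months (≈540 days) ✗ → not eligible.
Relocation Assistance — status full-time ✓ (not excluded); site Tulsa ✗ (not Cork) → not eligible.
Short-Term Disability — status full-time ✓; service 144 days ≥ 90 days ✓; dept Finance ✗ → not eligible.
Education Assistance — status full-time ✓; service 144 days ≥ 120 days ✓; 36 hrs/wk ≥ 20 ✓; rating 4 ≥ 2 ✓ → eligible.
Legal Services Plan — status full-time ✓; service 144 days < 5 years (≈1825 days) ✗ → not eligible.

Education Assistance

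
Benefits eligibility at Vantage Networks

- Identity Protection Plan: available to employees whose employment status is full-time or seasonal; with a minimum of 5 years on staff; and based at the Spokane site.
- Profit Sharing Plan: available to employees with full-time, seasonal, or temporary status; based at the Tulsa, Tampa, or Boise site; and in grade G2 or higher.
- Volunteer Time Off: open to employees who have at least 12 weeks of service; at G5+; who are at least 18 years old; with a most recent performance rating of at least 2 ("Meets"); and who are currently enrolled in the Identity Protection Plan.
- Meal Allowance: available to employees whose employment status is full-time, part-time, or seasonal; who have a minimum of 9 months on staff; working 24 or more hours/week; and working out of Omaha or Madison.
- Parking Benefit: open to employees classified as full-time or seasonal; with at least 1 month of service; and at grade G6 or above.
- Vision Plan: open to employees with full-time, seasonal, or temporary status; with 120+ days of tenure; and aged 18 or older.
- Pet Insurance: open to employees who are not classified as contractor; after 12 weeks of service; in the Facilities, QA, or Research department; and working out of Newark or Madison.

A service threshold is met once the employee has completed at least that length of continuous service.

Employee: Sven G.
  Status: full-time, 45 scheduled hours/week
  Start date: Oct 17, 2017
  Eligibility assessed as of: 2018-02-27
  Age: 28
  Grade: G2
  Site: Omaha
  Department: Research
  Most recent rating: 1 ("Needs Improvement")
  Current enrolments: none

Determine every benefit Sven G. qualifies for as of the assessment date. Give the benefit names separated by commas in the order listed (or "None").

Service from Oct 17, 2017 to 2018-02-27: 133 days.
Identity Protection Plan — status full-time ✓; service 133 days < 5 years (≈1825 days) ✗ → not eligible.
Profit Sharing Plan — status full-time ✓; site Omaha ✗ (not Tulsa, Tampa, or Boise) → not eligible.
Volunteer Time Off — service 133 days ≥ 12 weeks (≈84 days) ✓; grade G2 < G5 ✗ → not eligible.
Meal Allowance — status full-time ✓; service 133 days < 9 months (≈270 days) ✗ → not eligible.
Parking Benefit — status full-time ✓; service 133 days ≥ 1 month (≈30 days) ✓; grade G2 < G6 ✗ → not eligible.
Vision Plan — status full-time ✓; service 133 days ≥ 120 days ✓; age 28 ≥ 18 ✓ → eligible.
Pet Insurance — status full-time ✓ (not excluded); service 133 days ≥ 12 weeks (≈84 days) ✓; dept Research ✓; site Omaha ✗ (not Newark or Madison) → not eligible.

Vision Plan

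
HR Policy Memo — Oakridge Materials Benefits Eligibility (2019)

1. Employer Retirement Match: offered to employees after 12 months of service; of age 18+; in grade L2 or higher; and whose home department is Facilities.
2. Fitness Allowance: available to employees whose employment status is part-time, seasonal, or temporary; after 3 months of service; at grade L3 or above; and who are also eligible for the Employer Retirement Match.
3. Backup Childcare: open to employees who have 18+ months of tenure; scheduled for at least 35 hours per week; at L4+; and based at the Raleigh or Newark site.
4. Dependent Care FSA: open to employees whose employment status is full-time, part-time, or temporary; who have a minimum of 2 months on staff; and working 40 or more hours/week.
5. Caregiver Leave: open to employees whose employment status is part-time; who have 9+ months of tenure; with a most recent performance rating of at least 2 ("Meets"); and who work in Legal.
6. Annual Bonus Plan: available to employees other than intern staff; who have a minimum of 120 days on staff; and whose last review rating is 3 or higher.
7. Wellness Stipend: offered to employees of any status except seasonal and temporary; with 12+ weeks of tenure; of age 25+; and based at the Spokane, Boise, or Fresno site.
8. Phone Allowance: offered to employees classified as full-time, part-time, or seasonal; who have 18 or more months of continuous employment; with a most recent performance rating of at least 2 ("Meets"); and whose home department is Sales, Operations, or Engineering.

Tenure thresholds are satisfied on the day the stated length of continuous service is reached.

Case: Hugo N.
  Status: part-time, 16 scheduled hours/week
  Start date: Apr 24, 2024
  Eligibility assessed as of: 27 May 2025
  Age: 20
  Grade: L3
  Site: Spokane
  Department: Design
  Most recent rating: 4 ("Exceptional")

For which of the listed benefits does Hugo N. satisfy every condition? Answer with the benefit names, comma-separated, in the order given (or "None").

Service from Apr 24, 2024 to 27 May 2025: 398 days.
Employer Retirement Match — service 398 days ≥ 12 months (≈360 days) ✓; age 20 ≥ 18 ✓; grade L3 ≥ L2 ✓; dept Design ✗ → not eligible.
Fitness Allowance — status part-time ✓; service 398 days ≥ 3 months (≈90 days) ✓; grade L3 ≥ L3 ✓; not eligible for Employer Retirement Match ✗ → not eligible.
Backup Childcare — service 398 days < 18 months (≈540 days) ✗ → not eligible.
Dependent Care FSA — status part-time ✓; service 398 days ≥ 2 months (≈60 days) ✓; 16 hrs/wk < 40 ✗ → not eligible.
Caregiver Leave — status part-time ✓; service 398 days ≥ 9 months (≈270 days) ✓; rating 4 ≥ 2 ✓; dept Design ✗ → not eligible.
Annual Bonus Plan — status part-time ✓ (not excluded); service 398 days ≥ 120 days ✓; rating 4 ≥ 3 ✓ → eligible.
Wellness Stipend — status part-time ✓ (not excluded); service 398 days ≥ 12 weeks (≈84 days) ✓; age 20 < 25 ✗ → not eligible.
Phone Allowance — status part-time ✓; service 398 days < 18 months (≈540 days) ✗ → not eligible.

Annual Bonus Plan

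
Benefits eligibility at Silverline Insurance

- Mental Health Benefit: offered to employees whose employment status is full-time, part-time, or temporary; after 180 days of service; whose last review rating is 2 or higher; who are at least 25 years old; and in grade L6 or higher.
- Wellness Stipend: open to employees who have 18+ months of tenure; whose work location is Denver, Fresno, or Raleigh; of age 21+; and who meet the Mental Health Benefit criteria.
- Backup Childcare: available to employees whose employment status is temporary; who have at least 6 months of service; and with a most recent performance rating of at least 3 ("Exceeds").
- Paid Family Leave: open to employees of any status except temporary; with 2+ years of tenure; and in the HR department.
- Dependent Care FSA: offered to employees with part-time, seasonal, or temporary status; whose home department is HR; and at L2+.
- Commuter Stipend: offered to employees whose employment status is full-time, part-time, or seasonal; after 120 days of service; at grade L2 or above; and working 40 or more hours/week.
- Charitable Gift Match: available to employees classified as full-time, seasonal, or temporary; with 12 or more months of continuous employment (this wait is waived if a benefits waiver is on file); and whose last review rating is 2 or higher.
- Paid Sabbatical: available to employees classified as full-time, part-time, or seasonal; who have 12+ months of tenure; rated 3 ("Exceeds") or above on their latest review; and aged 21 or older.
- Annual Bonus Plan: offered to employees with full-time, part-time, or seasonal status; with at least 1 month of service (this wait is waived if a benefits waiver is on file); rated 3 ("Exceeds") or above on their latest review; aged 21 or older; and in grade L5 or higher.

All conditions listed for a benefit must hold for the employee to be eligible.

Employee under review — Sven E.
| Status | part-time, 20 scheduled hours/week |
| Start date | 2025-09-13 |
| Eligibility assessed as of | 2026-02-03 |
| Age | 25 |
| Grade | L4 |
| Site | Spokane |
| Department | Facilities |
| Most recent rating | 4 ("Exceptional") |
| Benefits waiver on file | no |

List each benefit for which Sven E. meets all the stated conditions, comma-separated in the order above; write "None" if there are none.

Service from 2025-09-13 to 2026-02-03: 143 days.
Mental Health Benefit — status part-time ✓; service 143 days < 180 days ✗ → not eligible.
Wellness Stipend — service 143 days < 18 months (≈540 days) ✗ → not eligible.
Backup Childcare — status part-time ✗ (requires temporary) → not eligible.
Paid Family Leave — status part-time ✓ (not excluded); service 143 days < 2 years (≈730 days) ✗ → not eligible.
Dependent Care FSA — status part-time ✓; dept Facilities ✗ → not eligible.
Commuter Stipend — status part-time ✓; service 143 days ≥ 120 days ✓; grade L4 ≥ L2 ✓; 20 hrs/wk < 40 ✗ → not eligible.
Charitable Gift Match — status part-time ✗ (requires full-time, seasonal, or temporary) → not eligible.
Paid Sabbatical — status part-time ✓; service 143 days < 12 months (≈360 days) ✗ → not eligible.
Annual Bonus Plan — status part-time ✓; no waiver, service 143 days ≥ 1 month (≈30 days) ✓; rating 4 ≥ 3 ✓; age 25 ≥ 21 ✓; grade L4 < L5 ✗ → not eligible.

None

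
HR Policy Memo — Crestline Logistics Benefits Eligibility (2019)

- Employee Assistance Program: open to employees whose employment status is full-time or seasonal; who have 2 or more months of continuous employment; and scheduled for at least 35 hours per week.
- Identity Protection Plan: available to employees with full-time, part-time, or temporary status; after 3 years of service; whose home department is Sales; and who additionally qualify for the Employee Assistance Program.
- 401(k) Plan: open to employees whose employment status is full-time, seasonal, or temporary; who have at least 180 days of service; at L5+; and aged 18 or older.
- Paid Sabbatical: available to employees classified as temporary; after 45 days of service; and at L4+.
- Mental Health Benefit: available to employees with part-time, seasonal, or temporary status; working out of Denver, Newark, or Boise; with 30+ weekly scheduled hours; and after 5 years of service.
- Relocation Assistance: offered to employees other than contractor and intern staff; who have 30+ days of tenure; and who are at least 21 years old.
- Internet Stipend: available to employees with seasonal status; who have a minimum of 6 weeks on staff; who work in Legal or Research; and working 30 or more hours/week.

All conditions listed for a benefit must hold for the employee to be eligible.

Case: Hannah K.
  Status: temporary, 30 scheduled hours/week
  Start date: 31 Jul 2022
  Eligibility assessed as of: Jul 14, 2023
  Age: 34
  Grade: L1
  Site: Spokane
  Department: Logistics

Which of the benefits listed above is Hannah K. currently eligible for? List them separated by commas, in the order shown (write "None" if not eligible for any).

Service from 31 Jul 2022 to Jul 14, 2023: 348 days.
Employee Assistance Program — status temporary ✗ (requires full-time or seasonal) → not eligible.
Identity Protection Plan — status temporary ✓; service 348 days < 3 years (≈1095 days) ✗ → not eligible.
401(k) Plan — status temporary ✓; service 348 days ≥ 180 days ✓; grade L1 < L5 ✗ → not eligible.
Paid Sabbatical — status temporary ✓; service 348 days ≥ 45 days ✓; grade L1 < L4 ✗ → not eligible.
Mental Health Benefit — status temporary ✓; site Spokane ✗ (not Denver, Newark, or Boise) → not eligible.
Relocation Assistance — status temporary ✓ (not excluded); service 348 days ≥ 30 days ✓; age 34 ≥ 21 ✓ → eligible.
Internet Stipend — status temporary ✗ (requires seasonal) → not eligible.

Relocation Assistance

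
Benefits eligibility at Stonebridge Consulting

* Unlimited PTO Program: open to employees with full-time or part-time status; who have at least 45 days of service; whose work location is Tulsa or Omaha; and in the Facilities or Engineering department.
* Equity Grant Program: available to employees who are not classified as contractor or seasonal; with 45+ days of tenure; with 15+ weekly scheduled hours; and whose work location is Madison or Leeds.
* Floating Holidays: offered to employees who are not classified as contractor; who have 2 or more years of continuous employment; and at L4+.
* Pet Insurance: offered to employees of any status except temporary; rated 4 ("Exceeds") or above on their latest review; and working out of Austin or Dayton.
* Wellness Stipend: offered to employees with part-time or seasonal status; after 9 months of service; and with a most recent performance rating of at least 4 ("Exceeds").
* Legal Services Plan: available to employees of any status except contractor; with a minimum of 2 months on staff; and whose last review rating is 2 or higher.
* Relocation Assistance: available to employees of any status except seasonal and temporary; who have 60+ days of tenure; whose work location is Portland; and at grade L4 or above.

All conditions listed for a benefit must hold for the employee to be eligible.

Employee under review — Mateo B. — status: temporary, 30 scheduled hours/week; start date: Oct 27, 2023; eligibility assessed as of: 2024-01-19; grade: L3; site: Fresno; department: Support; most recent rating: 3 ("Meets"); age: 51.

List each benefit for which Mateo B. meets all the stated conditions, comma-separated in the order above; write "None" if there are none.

Legal Services Plan

Service from Oct 27, 2023 to 2024-01-19: 84 days.
Unlimited PTO Program — status temporary ✗ (requires full-time or part-time) → not eligible.
Equity Grant Program — status temporary ✓ (not excluded); service 84 days ≥ 45 days ✓; 30 hrs/wk ≥ 15 ✓; site Fresno ✗ (not Madison or Leeds) → not eligible.
Floating Holidays — status temporary ✓ (not excluded); service 84 days < 2 years (≈730 days) ✗ → not eligible.
Pet Insurance — status temporary ✗ (excluded) → not eligible.
Wellness Stipend — status temporary ✗ (requires part-time or seasonal) → not eligible.
Legal Services Plan — status temporary ✓ (not excluded); service 84 days ≥ 2 months (≈60 days) ✓; rating 3 ≥ 2 ✓ → eligible.
Relocation Assistance — status temporary ✗ (excluded) → not eligible.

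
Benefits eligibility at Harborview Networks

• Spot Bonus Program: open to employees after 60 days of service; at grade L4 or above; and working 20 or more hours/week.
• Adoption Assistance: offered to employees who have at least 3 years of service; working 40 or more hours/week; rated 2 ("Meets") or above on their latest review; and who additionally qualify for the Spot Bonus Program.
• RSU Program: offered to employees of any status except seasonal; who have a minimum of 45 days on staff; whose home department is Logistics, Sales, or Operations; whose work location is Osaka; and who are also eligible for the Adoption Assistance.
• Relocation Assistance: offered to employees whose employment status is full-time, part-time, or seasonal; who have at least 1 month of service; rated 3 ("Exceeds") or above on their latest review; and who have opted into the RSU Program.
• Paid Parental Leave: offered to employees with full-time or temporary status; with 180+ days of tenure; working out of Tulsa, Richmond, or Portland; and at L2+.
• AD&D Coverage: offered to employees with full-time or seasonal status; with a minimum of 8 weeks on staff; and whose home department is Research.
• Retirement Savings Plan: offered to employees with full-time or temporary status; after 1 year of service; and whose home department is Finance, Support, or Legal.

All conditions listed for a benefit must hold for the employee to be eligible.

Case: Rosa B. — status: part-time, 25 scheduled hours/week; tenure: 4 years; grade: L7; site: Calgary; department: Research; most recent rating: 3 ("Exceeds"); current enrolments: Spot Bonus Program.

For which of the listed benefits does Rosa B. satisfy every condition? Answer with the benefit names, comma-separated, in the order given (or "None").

Spot Bonus Program — service 4 years ≥ 60 days ✓; grade L7 ≥ L4 ✓; 25 hrs/wk ≥ 20 ✓ → eligible.
Adoption Assistance — service 4 years ≥ 3 years ✓; 25 hrs/wk < 40 ✗ → not eligible.
RSU Program — status part-time ✓ (not excluded); service 4 years ≥ 45 days ✓; dept Research ✗ → not eligible.
Relocation Assistance — status part-time ✓; service 4 years ≥ 1 month (≈30 days) ✓; rating 3 ≥ 3 ✓; not enrolled in RSU Program ✗ → not eligible.
Paid Parental Leave — status part-time ✗ (requires full-time or temporary) → not eligible.
AD&D Coverage — status part-time ✗ (requires full-time or seasonal) → not eligible.
Retirement Savings Plan — status part-time ✗ (requires full-time or temporary) → not eligible.

Spot Bonus Program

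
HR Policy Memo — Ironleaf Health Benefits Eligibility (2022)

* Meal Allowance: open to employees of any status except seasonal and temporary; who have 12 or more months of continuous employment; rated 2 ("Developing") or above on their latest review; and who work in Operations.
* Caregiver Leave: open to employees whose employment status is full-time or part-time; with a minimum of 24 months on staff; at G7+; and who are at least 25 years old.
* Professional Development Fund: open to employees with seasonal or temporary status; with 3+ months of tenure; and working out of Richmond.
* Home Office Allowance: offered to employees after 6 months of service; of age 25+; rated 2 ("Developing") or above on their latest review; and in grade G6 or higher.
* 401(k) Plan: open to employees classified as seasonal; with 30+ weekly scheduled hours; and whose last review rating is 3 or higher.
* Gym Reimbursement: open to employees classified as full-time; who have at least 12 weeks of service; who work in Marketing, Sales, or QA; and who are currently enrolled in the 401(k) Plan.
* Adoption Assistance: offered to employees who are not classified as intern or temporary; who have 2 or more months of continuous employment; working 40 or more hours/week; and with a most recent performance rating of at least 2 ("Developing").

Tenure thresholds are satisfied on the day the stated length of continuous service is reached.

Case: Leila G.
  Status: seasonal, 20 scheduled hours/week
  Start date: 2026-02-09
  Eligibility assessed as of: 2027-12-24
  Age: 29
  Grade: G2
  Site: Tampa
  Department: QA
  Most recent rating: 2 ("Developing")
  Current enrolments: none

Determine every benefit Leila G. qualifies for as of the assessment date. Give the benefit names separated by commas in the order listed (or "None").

Service from 2026-02-09 to 2027-12-24: 683 days.
Meal Allowance — status seasonal ✗ (excluded) → not eligible.
Caregiver Leave — status seasonal ✗ (requires full-time or part-time) → not eligible.
Professional Development Fund — status seasonal ✓; service 683 days ≥ 3 months (≈90 days) ✓; site Tampa ✗ (not Richmond) → not eligible.
Home Office Allowance — service 683 days ≥ 6 months (≈180 days) ✓; age 29 ≥ 25 ✓; rating 2 ≥ 2 ✓; grade G2 < G6 ✗ → not eligible.
401(k) Plan — status seasonal ✓; 20 hrs/wk < 30 ✗ → not eligible.
Gym Reimbursement — status seasonal ✗ (requires full-time) → not eligible.
Adoption Assistance — status seasonal ✓ (not excluded); service 683 days ≥ 2 months (≈60 days) ✓; 20 hrs/wk < 40 ✗ → not eligible.

None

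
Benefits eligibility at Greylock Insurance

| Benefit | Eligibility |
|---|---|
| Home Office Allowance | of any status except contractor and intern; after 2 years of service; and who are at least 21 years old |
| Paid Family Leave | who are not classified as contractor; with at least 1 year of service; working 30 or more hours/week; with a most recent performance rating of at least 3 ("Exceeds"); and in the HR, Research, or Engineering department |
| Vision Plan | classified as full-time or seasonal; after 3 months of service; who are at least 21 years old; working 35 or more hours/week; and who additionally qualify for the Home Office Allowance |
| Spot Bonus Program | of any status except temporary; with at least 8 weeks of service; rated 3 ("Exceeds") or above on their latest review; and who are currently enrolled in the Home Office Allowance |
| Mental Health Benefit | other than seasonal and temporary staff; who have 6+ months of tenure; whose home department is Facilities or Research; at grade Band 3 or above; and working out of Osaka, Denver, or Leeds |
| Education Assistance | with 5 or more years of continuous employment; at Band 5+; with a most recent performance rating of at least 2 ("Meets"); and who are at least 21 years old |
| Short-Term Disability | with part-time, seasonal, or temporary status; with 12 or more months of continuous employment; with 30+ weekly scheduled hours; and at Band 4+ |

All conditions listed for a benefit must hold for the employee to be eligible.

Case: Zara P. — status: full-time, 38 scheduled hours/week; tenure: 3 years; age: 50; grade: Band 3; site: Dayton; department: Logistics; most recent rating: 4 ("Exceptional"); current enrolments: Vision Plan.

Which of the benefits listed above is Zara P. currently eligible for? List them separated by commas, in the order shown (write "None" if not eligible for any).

Home Office Allowance — status full-time ✓ (not excluded); service 3 years ≥ 2 years ✓; age 50 ≥ 21 ✓ → eligible.
Paid Family Leave — status full-time ✓ (not excluded); service 3 years ≥ 1 year ✓; 38 hrs/wk ≥ 30 ✓; rating 4 ≥ 3 ✓; dept Logistics ✗ → not eligible.
Vision Plan — status full-time ✓; service 3 years ≥ 3 months (≈90 days) ✓; age 50 ≥ 21 ✓; 38 hrs/wk ≥ 35 ✓; eligible for Home Office Allowance ✓ → eligible.
Spot Bonus Program — status full-time ✓ (not excluded); service 3 years ≥ 8 weeks (≈56 days) ✓; rating 4 ≥ 3 ✓; not enrolled in Home Office Allowance ✗ → not eligible.
Mental Health Benefit — status full-time ✓ (not excluded); service 3 years ≥ 6 months (≈180 days) ✓; dept Logistics ✗ → not eligible.
Education Assistance — service 3 years < 5 years ✗ → not eligible.
Short-Term Disability — status full-time ✗ (requires part-time, seasonal, or temporary) → not eligible.

Home Office Allowance, Vision Plan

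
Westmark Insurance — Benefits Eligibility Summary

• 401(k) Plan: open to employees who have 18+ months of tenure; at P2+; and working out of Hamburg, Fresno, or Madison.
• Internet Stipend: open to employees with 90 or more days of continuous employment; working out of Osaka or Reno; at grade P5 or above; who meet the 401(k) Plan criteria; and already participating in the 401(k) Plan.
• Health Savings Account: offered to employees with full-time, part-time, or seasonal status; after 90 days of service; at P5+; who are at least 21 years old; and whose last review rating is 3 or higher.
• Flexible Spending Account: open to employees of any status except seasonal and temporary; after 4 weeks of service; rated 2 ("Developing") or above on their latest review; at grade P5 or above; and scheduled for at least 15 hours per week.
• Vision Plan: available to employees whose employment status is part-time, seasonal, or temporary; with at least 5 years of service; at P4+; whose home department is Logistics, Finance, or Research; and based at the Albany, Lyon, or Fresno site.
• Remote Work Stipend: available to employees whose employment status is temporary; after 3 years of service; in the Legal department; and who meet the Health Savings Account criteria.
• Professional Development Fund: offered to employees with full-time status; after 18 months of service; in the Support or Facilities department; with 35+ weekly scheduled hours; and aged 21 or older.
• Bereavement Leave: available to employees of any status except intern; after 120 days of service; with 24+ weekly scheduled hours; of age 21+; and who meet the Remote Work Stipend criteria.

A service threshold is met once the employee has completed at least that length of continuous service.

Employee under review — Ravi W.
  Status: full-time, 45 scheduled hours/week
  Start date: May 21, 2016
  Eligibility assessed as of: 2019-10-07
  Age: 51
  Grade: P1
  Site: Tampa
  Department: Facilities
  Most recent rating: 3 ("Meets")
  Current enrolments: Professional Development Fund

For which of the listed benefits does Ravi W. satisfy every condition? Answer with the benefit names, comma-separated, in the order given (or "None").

Service from May 21, 2016 to 2019-10-07: 1234 days.
401(k) Plan — service 1234 days ≥ 18 months (≈540 days) ✓; grade P1 < P2 ✗ → not eligible.
Internet Stipend — service 1234 days ≥ 90 days ✓; site Tampa ✗ (not Osaka or Reno) → not eligible.
Health Savings Account — status full-time ✓; service 1234 days ≥ 90 days ✓; grade P1 < P5 ✗ → not eligible.
Flexible Spending Account — status full-time ✓ (not excluded); service 1234 days ≥ 4 weeks (≈28 days) ✓; rating 3 ≥ 2 ✓; grade P1 < P5 ✗ → not eligible.
Vision Plan — status full-time ✗ (requires part-time, seasonal, or temporary) → not eligible.
Remote Work Stipend — status full-time ✗ (requires temporary) → not eligible.
Professional Development Fund — status full-time ✓; service 1234 days ≥ 18 months (≈540 days) ✓; dept Facilities ✓; 45 hrs/wk ≥ 35 ✓; age 51 ≥ 21 ✓ → eligible.
Bereavement Leave — status full-time ✓ (not excluded); service 1234 days ≥ 120 days ✓; 45 hrs/wk ≥ 24 ✓; age 51 ≥ 21 ✓; not eligible for Remote Work Stipend ✗ → not eligible.

Professional Development Fund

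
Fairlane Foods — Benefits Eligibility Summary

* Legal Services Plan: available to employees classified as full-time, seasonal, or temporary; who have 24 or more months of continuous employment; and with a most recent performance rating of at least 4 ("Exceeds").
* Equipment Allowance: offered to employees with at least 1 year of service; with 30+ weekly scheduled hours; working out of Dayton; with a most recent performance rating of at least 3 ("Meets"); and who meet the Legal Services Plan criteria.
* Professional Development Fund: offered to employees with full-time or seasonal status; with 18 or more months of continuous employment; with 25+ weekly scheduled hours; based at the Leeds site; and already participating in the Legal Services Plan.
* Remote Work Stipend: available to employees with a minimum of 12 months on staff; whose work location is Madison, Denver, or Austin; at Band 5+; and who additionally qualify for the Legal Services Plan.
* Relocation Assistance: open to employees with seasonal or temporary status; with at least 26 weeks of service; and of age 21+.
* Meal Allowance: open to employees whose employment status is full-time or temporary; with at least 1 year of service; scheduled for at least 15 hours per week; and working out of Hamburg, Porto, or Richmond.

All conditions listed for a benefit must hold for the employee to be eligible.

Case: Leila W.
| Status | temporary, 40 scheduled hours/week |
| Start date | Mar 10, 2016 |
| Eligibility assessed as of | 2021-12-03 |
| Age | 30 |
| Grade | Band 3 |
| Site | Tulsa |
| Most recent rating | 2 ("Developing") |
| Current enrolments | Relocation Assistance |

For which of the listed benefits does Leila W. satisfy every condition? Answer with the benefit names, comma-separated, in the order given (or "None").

Relocation Assistance

Service from Mar 10, 2016 to 2021-12-03: 2094 days.
Legal Services Plan — status temporary ✓; service 2094 days ≥ 24 months (≈720 days) ✓; rating 2 < 4 ✗ → not eligible.
Equipment Allowance — service 2094 days ≥ 1 year (≈365 days) ✓; 40 hrs/wk ≥ 30 ✓; site Tulsa ✗ (not Dayton) → not eligible.
Professional Development Fund — status temporary ✗ (requires full-time or seasonal) → not eligible.
Remote Work Stipend — service 2094 days ≥ 12 months (≈360 days) ✓; site Tulsa ✗ (not Madison, Denver, or Austin) → not eligible.
Relocation Assistance — status temporary ✓; service 2094 days ≥ 26 weeks (≈182 days) ✓; age 30 ≥ 21 ✓ → eligible.
Meal Allowance — status temporary ✓; service 2094 days ≥ 1 year (≈365 days) ✓; 40 hrs/wk ≥ 15 ✓; site Tulsa ✗ (not Hamburg, Porto, or Richmond) → not eligible.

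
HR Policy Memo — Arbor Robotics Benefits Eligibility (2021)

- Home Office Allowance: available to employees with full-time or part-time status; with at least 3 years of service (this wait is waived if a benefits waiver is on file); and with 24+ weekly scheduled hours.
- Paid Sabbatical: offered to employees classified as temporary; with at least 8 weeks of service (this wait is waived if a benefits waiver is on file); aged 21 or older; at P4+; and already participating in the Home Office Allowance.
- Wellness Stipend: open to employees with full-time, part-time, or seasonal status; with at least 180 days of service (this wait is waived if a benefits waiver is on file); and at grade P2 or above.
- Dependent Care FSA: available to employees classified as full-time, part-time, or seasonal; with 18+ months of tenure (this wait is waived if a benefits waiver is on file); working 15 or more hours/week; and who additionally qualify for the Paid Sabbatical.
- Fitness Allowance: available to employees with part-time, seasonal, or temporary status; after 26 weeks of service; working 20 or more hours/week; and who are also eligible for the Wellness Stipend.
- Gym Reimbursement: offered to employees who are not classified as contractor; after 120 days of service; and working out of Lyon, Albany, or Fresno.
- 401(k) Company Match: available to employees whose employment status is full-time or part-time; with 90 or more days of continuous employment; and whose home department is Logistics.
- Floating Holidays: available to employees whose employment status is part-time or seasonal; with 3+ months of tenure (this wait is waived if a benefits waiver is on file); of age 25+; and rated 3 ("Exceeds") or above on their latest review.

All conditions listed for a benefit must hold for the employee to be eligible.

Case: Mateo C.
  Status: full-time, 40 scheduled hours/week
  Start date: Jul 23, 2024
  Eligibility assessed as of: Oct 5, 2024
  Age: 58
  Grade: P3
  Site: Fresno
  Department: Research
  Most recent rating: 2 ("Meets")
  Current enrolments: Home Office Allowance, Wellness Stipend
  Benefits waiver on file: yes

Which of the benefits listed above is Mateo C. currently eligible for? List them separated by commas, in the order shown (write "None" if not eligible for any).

Home Office Allowance, Wellness Stipend

Service from Jul 23, 2024 to Oct 5, 2024: 74 days.
Home Office Allowance — status full-time ✓; benefits waiver on file ✓; 40 hrs/wk ≥ 24 ✓ → eligible.
Paid Sabbatical — status full-time ✗ (requires temporary) → not eligible.
Wellness Stipend — status full-time ✓; benefits waiver on file ✓; grade P3 ≥ P2 ✓ → eligible.
Dependent Care FSA — status full-time ✓; benefits waiver on file ✓; 40 hrs/wk ≥ 15 ✓; not eligible for Paid Sabbatical ✗ → not eligible.
Fitness Allowance — status full-time ✗ (requires part-time, seasonal, or temporary) → not eligible.
Gym Reimbursement — status full-time ✓ (not excluded); service 74 days < 120 days ✗ → not eligible.
401(k) Company Match — status full-time ✓; service 74 days < 90 days ✗ → not eligible.
Floating Holidays — status full-time ✗ (requires part-time or seasonal) → not eligible.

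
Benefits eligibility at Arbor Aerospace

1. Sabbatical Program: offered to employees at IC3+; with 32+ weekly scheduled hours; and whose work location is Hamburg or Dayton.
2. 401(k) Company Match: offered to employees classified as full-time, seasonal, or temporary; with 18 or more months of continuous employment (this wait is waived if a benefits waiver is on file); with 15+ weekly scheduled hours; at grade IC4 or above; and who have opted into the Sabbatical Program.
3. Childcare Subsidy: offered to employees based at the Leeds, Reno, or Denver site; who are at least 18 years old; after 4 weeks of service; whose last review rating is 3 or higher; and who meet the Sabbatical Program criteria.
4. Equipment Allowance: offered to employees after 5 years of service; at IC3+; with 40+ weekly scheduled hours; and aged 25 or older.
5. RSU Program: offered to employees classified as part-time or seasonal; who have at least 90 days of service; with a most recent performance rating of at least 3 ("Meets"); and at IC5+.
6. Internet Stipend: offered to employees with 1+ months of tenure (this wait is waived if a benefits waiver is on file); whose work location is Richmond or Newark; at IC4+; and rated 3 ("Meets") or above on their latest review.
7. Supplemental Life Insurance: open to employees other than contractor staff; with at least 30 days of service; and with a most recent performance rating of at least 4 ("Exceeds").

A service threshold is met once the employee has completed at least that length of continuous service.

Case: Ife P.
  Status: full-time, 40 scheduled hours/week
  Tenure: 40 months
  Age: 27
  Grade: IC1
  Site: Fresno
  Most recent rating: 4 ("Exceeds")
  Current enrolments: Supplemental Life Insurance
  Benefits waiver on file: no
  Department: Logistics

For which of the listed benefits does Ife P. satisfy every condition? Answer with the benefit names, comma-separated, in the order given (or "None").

Sabbatical Program — grade IC1 < IC3 ✗ → not eligible.
401(k) Company Match — status full-time ✓; no waiver, service 40 months ≥ 18 months ✓; 40 hrs/wk ≥ 15 ✓; grade IC1 < IC4 ✗ → not eligible.
Childcare Subsidy — site Fresno ✗ (not Leeds, Reno, or Denver) → not eligible.
Equipment Allowance — service 40 months < 5 years (≈1825 days) ✗ → not eligible.
RSU Program — status full-time ✗ (requires part-time or seasonal) → not eligible.
Internet Stipend — no waiver, service 40 months ≥ 1 month ✓; site Fresno ✗ (not Richmond or Newark) → not eligible.
Supplemental Life Insurance — status full-time ✓ (not excluded); service 40 months ≥ 30 days ✓; rating 4 ≥ 4 ✓ → eligible.

Supplemental Life Insurance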